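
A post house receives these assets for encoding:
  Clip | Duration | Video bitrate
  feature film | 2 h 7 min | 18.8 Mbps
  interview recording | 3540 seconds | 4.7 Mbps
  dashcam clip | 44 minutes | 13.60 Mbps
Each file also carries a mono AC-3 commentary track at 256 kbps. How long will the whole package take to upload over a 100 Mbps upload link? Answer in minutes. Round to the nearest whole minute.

Audio: 256 kbps = 0.256 Mbps.
feature film: 19.056 Mbps × 7620 s = 145206.7 Mb
interview recording: 4.956 Mbps × 3540 s = 17544.2 Mb
dashcam clip: 13.856 Mbps × 2640 s = 36579.8 Mb
Total: 199330.8 Mb = 24916.3 MB.
At 100 Mbps: 199330.8 / 100 = 1993 s ≈ 33.2 minutes.

33 minutes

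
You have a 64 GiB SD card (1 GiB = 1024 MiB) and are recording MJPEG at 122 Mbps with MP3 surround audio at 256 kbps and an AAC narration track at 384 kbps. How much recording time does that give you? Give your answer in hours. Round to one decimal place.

1.2 hours

Audio total: 256 + 384 = 640 kbps = 0.640 Mbps.
Total bitrate: 122 + 0.640 = 122.640 Mbps.
Capacity: 64 GiB = 549,756 Mb.
Recording time: 549,756 / 122.640 = 4,483 s ≈ 1.25 hours.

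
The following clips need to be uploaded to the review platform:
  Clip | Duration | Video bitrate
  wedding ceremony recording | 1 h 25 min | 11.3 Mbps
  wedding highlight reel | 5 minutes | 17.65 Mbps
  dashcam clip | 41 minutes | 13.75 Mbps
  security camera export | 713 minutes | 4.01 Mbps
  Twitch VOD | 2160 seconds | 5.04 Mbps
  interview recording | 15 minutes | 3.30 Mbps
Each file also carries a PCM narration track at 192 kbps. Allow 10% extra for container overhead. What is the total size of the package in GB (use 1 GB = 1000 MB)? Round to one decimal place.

Audio: 192 kbps = 0.192 Mbps.
wedding ceremony recording: 11.492 Mbps × 5100 s × 1.10 = 64470.1 Mb
wedding highlight reel: 17.842 Mbps × 300 s × 1.10 = 5887.9 Mb
dashcam clip: 13.942 Mbps × 2460 s × 1.10 = 37727.1 Mb
security camera export: 4.202 Mbps × 42780 s × 1.10 = 197737.7 Mb
Twitch VOD: 5.232 Mbps × 2160 s × 1.10 = 12431.2 Mb
interview recording: 3.492 Mbps × 900 s × 1.10 = 3457.1 Mb
Total: 321711.1 Mb = 40213.9 MB.
= 40.21 GB.

40.2 GB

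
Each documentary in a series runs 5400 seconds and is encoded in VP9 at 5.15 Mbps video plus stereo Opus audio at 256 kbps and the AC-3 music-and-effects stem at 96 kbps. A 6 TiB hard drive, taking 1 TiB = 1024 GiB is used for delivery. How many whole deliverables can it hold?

1776

Audio total: 256 + 96 = 352 kbps = 0.352 Mbps.
Total bitrate: 5.502 Mbps.
Per item: 5.502 Mbps × 5400 s = 29,711 Mb = 3,714 MB.
Capacity: 6 TiB = 52,776,558 Mb; 1776.34 items → 1776 complete.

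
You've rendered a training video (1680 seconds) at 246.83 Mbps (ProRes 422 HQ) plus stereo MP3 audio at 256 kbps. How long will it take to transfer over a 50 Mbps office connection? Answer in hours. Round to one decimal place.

Audio: 256 kbps = 0.256 Mbps.
Total bitrate: 247.086 Mbps.
File: 247.086 Mbps × 1680 s = 415104.5 Mb.
At 50 Mbps: 415104.5 / 50 = 8302.1 s ≈ 2.31 hours.

2.3 hours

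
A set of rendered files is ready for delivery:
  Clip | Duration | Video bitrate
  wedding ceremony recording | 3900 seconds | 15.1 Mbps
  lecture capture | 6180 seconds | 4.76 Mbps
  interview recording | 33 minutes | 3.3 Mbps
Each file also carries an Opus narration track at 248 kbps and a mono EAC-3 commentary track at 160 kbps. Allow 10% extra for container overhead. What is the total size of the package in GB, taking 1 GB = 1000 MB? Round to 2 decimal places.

Audio total: 248 + 160 = 408 kbps = 0.408 Mbps.
wedding ceremony recording: 15.508 Mbps × 3900 s × 1.10 = 66529.3 Mb
lecture capture: 5.168 Mbps × 6180 s × 1.10 = 35132.1 Mb
interview recording: 3.708 Mbps × 1980 s × 1.10 = 8076.0 Mb
Total: 109737.4 Mb = 13717.2 MB.
= 13.72 GB.

13.72 GB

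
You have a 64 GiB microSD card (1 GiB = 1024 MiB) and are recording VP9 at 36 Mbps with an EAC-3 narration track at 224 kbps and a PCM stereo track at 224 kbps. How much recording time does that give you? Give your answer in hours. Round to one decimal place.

Audio total: 224 + 224 = 448 kbps = 0.448 Mbps.
Total bitrate: 36 + 0.448 = 36.448 Mbps.
Capacity: 64 GiB = 549,756 Mb.
Recording time: 549,756 / 36.448 = 15,083 s ≈ 4.19 hours.

4.2 hours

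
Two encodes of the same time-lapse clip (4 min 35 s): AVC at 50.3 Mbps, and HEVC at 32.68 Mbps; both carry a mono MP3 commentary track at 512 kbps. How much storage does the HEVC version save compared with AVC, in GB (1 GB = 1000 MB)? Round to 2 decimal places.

4 min 35 s = 275 s
Audio: 512 kbps = 0.512 Mbps.
AVC: 50.812 Mbps × 275 s = 13973.3 Mb = 1.747 GB.
HEVC: 33.192 Mbps × 275 s = 9127.8 Mb = 1.141 GB.
Saving: 1.747 − 1.141 = 0.606 GB.

0.61 GB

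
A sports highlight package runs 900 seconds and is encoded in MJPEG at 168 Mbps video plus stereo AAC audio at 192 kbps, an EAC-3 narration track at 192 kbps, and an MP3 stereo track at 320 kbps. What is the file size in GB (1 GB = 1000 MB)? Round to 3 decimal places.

18.979 GB

Audio total: 192 + 192 + 320 = 704 kbps = 0.704 Mbps.
Total bitrate: 168 + 0.704 = 168.704 Mbps.
Stream data: 168.704 Mbps × 900 s = 151833.6 Mb.
151,834 Mb ÷ 8 = 18,979 MB → 18.98 GB.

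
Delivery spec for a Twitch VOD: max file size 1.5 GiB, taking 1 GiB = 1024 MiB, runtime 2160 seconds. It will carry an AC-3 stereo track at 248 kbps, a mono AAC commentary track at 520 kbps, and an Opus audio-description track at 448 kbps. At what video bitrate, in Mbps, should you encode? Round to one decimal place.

4.7 Mbps

Budget: 1.5 GiB = 12884.9 Mb.
Total bitrate budget: 12884.9 Mb / 2160 s = 5.965 Mbps.
Audio total: 248 + 520 + 448 = 1216 kbps = 1.216 Mbps.
Video: 5.965 − 1.216 = 4.749 Mbps.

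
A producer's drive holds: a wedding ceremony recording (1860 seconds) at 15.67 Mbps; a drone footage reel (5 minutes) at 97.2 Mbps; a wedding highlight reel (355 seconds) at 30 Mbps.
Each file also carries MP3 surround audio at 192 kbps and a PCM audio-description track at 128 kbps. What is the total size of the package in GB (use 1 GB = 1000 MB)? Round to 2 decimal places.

Audio total: 192 + 128 = 320 kbps = 0.320 Mbps.
wedding ceremony recording: 15.990 Mbps × 1860 s = 29741.4 Mb
drone footage reel: 97.520 Mbps × 300 s = 29256.0 Mb
wedding highlight reel: 30.320 Mbps × 355 s = 10763.6 Mb
Total: 69761.0 Mb = 8720.1 MB.
= 8.720 GB.

8.72 GB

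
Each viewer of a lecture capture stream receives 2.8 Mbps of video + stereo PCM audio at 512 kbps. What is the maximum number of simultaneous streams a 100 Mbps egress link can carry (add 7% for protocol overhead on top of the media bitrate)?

28

Audio: 512 kbps = 0.512 Mbps.
Per-viewer media rate: 3.312 Mbps.
On the wire with 7% overhead: 3.544 Mbps.
100 Mbps = 100.0 Mbps; 100.0 / 3.544 = 28.22 → 28 viewers.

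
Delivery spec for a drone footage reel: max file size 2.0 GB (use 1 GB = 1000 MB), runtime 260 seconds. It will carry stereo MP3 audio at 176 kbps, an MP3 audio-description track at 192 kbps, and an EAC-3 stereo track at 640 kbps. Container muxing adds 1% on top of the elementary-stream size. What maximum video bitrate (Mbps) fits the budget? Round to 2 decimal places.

Budget: 2.0 GB = 16000.0 Mb.
Stream payload after overhead: 16000.0 / 1.01 = 15841.6 Mb.
Total bitrate budget: 15841.6 Mb / 260 s = 60.929 Mbps.
Audio total: 176 + 192 + 640 = 1008 kbps = 1.008 Mbps.
Video: 60.929 − 1.008 = 59.921 Mbps.

59.92 Mbps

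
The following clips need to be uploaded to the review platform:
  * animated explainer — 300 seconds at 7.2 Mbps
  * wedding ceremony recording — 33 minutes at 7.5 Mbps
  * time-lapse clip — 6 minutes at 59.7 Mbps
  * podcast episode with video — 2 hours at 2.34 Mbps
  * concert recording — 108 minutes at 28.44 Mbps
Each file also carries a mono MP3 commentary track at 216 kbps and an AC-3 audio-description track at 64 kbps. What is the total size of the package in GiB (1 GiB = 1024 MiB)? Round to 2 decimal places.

28.43 GiB

Audio total: 216 + 64 = 280 kbps = 0.280 Mbps.
animated explainer: 7.480 Mbps × 300 s = 2244.0 Mb
wedding ceremony recording: 7.780 Mbps × 1980 s = 15404.4 Mb
time-lapse clip: 59.980 Mbps × 360 s = 21592.8 Mb
podcast episode with video: 2.620 Mbps × 7200 s = 18864.0 Mb
concert recording: 28.720 Mbps × 6480 s = 186105.6 Mb
Total: 244210.8 Mb = 30526.3 MB.
= 28.43 GiB.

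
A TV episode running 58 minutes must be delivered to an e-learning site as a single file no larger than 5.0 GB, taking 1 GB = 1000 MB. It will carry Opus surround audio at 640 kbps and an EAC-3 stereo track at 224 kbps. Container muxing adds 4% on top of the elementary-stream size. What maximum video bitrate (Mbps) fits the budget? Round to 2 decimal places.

10.19 Mbps

Budget: 5.0 GB = 40000.0 Mb.
Stream payload after overhead: 40000.0 / 1.04 = 38461.5 Mb.
58 min = 3480 s
Total bitrate budget: 38461.5 Mb / 3480 s = 11.052 Mbps.
Audio total: 640 + 224 = 864 kbps = 0.864 Mbps.
Video: 11.052 − 0.864 = 10.188 Mbps.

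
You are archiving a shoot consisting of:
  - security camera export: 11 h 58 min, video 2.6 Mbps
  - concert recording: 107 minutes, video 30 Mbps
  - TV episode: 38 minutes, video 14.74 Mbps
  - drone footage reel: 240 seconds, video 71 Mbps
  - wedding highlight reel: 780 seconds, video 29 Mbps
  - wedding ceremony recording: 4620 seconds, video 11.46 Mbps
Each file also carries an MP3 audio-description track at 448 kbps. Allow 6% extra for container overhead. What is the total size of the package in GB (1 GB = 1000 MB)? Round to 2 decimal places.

Audio: 448 kbps = 0.448 Mbps.
security camera export: 3.048 Mbps × 43080 s × 1.06 = 139186.3 Mb
concert recording: 30.448 Mbps × 6420 s × 1.06 = 207204.7 Mb
TV episode: 15.188 Mbps × 2280 s × 1.06 = 36706.4 Mb
drone footage reel: 71.448 Mbps × 240 s × 1.06 = 18176.4 Mb
wedding highlight reel: 29.448 Mbps × 780 s × 1.06 = 24347.6 Mb
wedding ceremony recording: 11.908 Mbps × 4620 s × 1.06 = 58315.9 Mb
Total: 483937.2 Mb = 60492.2 MB.
= 60.49 GB.

60.49 GB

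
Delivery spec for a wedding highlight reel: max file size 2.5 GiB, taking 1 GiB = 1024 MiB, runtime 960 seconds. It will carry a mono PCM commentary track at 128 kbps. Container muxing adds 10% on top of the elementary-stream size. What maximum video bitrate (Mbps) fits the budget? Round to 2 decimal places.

20.21 Mbps

Budget: 2.5 GiB = 21474.8 Mb.
Stream payload after overhead: 21474.8 / 1.10 = 19522.6 Mb.
Total bitrate budget: 19522.6 Mb / 960 s = 20.336 Mbps.
Audio: 128 kbps = 0.128 Mbps.
Video: 20.336 − 0.128 = 20.208 Mbps.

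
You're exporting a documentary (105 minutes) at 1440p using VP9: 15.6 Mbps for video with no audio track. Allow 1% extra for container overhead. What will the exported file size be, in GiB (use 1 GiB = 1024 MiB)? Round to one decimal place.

11.6 GiB

105 min = 6300 s
Total bitrate: 15.6 Mbps.
Stream data: 15.600 Mbps × 6300 s = 98280.0 Mb.
With 1% container overhead: ×1.01.
99,263 Mb = 12,407,850,000 bytes ÷ 1,073,741,824 = 11.56 GiB.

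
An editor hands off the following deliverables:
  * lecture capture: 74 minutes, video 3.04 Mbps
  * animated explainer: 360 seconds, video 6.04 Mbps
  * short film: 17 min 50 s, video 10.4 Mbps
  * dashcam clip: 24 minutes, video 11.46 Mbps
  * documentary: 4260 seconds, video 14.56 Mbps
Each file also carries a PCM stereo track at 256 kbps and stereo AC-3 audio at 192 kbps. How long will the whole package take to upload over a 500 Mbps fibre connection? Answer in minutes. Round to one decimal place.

Audio total: 256 + 192 = 448 kbps = 0.448 Mbps.
lecture capture: 3.488 Mbps × 4440 s = 15486.7 Mb
animated explainer: 6.488 Mbps × 360 s = 2335.7 Mb
short film: 10.848 Mbps × 1070 s = 11607.4 Mb
dashcam clip: 11.908 Mbps × 1440 s = 17147.5 Mb
documentary: 15.008 Mbps × 4260 s = 63934.1 Mb
Total: 110511.4 Mb = 13813.9 MB.
At 500 Mbps: 110511.4 / 500 = 221 s ≈ 3.68 minutes.

3.7 minutes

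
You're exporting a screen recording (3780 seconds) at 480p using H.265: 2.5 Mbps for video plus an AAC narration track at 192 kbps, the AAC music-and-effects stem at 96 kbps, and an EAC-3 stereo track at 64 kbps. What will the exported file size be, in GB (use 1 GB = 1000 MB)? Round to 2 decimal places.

1.35 GB

Audio total: 192 + 96 + 64 = 352 kbps = 0.352 Mbps.
Total bitrate: 2.5 + 0.352 = 2.852 Mbps.
Stream data: 2.852 Mbps × 3780 s = 10780.6 Mb.
10,781 Mb ÷ 8 = 1,348 MB → 1.348 GB.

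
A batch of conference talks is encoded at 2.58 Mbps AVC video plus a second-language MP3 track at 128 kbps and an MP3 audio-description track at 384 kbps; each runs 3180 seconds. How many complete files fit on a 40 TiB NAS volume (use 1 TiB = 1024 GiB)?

Audio total: 128 + 384 = 512 kbps = 0.512 Mbps.
Total bitrate: 3.092 Mbps.
Per item: 3.092 Mbps × 3180 s = 9,833 Mb = 1,229 MB.
Capacity: 40 TiB = 351,843,721 Mb; 35783.53 items → 35783 complete.

35783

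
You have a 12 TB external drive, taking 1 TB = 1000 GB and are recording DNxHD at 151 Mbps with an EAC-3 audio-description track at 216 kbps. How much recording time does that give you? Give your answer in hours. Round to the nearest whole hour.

176 hours

Audio: 216 kbps = 0.216 Mbps.
Total bitrate: 151 + 0.216 = 151.216 Mbps.
Capacity: 12 TB = 96,000,000 Mb.
Recording time: 96,000,000 / 151.216 = 634,853 s ≈ 176 hours.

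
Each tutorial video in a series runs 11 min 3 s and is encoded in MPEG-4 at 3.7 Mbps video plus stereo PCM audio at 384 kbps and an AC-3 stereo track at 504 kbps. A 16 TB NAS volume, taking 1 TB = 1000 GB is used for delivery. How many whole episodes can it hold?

11 min 3 s = 663 s
Audio total: 384 + 504 = 888 kbps = 0.888 Mbps.
Total bitrate: 4.588 Mbps.
Per item: 4.588 Mbps × 663 s = 3,042 Mb = 380.2 MB.
Capacity: 16 TB = 128,000,000 Mb; 42079.74 items → 42079 complete.

42079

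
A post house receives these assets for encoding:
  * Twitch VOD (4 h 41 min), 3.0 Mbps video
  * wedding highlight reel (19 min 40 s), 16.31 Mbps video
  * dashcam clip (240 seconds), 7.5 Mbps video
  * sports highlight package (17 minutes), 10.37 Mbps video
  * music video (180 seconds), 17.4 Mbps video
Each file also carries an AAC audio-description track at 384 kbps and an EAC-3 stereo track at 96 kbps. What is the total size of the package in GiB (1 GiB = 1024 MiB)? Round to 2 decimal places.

Audio total: 384 + 96 = 480 kbps = 0.480 Mbps.
Twitch VOD: 3.480 Mbps × 16860 s = 58672.8 Mb
wedding highlight reel: 16.790 Mbps × 1180 s = 19812.2 Mb
dashcam clip: 7.980 Mbps × 240 s = 1915.2 Mb
sports highlight package: 10.850 Mbps × 1020 s = 11067.0 Mb
music video: 17.880 Mbps × 180 s = 3218.4 Mb
Total: 94685.6 Mb = 11835.7 MB.
= 11.02 GiB.

11.02 GiB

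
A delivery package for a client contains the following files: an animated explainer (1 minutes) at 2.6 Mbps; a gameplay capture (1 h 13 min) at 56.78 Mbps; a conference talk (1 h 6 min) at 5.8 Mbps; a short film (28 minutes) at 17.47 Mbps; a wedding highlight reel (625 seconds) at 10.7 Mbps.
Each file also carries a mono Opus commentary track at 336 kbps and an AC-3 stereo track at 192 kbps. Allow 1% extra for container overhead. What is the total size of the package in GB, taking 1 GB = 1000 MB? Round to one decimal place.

Audio total: 336 + 192 = 528 kbps = 0.528 Mbps.
animated explainer: 3.128 Mbps × 60 s × 1.01 = 189.6 Mb
gameplay capture: 57.308 Mbps × 4380 s × 1.01 = 253519.1 Mb
conference talk: 6.328 Mbps × 3960 s × 1.01 = 25309.5 Mb
short film: 17.998 Mbps × 1680 s × 1.01 = 30539.0 Mb
wedding highlight reel: 11.228 Mbps × 625 s × 1.01 = 7087.7 Mb
Total: 316644.8 Mb = 39580.6 MB.
= 39.58 GB.

39.6 GB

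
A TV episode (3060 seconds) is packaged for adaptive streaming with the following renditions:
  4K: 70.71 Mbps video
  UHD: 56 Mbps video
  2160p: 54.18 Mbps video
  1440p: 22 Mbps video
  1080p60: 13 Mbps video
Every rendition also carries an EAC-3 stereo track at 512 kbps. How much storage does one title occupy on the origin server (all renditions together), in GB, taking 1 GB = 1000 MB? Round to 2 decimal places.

Audio: 512 kbps = 0.512 Mbps.
Sum of rendition bitrates: (70.71+0.512) + (56+0.512) + (54.18+0.512) + (22+0.512) + (13+0.512) = 218.450 Mbps.
× 3060 s = 668,457 Mb = 83,557 MB = 83.56 GB.

83.56 GB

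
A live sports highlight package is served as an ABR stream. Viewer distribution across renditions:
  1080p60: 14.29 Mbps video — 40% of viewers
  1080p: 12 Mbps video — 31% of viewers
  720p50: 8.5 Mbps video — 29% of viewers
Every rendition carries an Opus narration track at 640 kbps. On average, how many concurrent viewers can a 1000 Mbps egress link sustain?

79

Audio: 640 kbps = 0.640 Mbps.
Average per-viewer bitrate: 0.40×14.930 + 0.31×12.640 + 0.29×9.140 = 12.541 Mbps.
1000 Mbps = 1,000 Mbps; 1,000 / 12.541 = 79.74 → 79.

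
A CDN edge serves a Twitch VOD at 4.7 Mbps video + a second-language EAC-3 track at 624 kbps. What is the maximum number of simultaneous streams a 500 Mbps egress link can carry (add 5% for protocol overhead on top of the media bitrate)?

Audio: 624 kbps = 0.624 Mbps.
Per-viewer media rate: 5.324 Mbps.
On the wire with 5% overhead: 5.590 Mbps.
500 Mbps = 500.0 Mbps; 500.0 / 5.590 = 89.44 → 89 viewers.

89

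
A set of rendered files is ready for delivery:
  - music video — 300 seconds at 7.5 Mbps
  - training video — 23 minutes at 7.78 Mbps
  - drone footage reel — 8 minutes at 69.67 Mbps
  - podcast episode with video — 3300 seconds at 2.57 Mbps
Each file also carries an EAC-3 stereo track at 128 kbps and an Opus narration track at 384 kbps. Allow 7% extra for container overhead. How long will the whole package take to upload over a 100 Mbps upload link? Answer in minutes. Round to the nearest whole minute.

10 minutes

Audio total: 128 + 384 = 512 kbps = 0.512 Mbps.
music video: 8.012 Mbps × 300 s × 1.07 = 2571.9 Mb
training video: 8.292 Mbps × 1380 s × 1.07 = 12244.0 Mb
drone footage reel: 70.182 Mbps × 480 s × 1.07 = 36045.5 Mb
podcast episode with video: 3.082 Mbps × 3300 s × 1.07 = 10882.5 Mb
Total: 61743.8 Mb = 7718.0 MB.
At 100 Mbps: 61743.8 / 100 = 617 s ≈ 10.3 minutes.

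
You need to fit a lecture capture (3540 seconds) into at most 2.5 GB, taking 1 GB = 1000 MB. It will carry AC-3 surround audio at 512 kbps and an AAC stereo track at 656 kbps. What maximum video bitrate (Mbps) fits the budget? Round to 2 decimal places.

Budget: 2.5 GB = 20000.0 Mb.
Total bitrate budget: 20000.0 Mb / 3540 s = 5.650 Mbps.
Audio total: 512 + 656 = 1168 kbps = 1.168 Mbps.
Video: 5.650 − 1.168 = 4.482 Mbps.

4.48 Mbps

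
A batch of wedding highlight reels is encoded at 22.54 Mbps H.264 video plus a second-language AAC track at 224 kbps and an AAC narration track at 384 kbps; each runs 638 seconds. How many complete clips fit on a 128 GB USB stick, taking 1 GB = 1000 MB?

Audio total: 224 + 384 = 608 kbps = 0.608 Mbps.
Total bitrate: 23.148 Mbps.
Per item: 23.148 Mbps × 638 s = 14,768 Mb = 1,846 MB.
Capacity: 128 GB = 1,024,000 Mb; 69.34 items → 69 complete.

69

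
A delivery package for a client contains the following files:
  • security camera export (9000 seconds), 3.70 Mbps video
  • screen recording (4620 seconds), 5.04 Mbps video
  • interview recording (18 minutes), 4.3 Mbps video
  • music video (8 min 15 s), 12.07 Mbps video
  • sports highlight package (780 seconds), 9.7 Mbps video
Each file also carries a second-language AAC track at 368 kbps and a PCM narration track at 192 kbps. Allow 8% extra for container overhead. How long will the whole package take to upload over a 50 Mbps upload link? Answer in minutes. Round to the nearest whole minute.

Audio total: 368 + 192 = 560 kbps = 0.560 Mbps.
security camera export: 4.260 Mbps × 9000 s × 1.08 = 41407.2 Mb
screen recording: 5.600 Mbps × 4620 s × 1.08 = 27941.8 Mb
interview recording: 4.860 Mbps × 1080 s × 1.08 = 5668.7 Mb
music video: 12.630 Mbps × 495 s × 1.08 = 6752.0 Mb
sports highlight package: 10.260 Mbps × 780 s × 1.08 = 8643.0 Mb
Total: 90412.7 Mb = 11301.6 MB.
At 50 Mbps: 90412.7 / 50 = 1808 s ≈ 30.1 minutes.

30 minutes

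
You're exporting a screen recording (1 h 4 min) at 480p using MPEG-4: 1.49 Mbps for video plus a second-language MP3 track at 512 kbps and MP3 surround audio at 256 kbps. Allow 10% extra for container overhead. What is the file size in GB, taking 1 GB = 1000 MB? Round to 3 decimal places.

1 h 4 min = 64 min = 3840 s
Audio total: 512 + 256 = 768 kbps = 0.768 Mbps.
Total bitrate: 1.49 + 0.768 = 2.258 Mbps.
Stream data: 2.258 Mbps × 3840 s = 8670.7 Mb.
With 10% container overhead: ×1.10.
9,538 Mb ÷ 8 = 1,192 MB → 1.192 GB.

1.192 GB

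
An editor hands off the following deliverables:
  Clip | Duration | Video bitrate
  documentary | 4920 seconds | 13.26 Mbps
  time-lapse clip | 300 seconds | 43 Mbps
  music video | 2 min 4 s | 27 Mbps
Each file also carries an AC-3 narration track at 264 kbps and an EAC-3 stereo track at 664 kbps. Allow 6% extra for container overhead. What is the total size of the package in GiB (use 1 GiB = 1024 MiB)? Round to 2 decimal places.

Audio total: 264 + 664 = 928 kbps = 0.928 Mbps.
documentary: 14.188 Mbps × 4920 s × 1.06 = 73993.3 Mb
time-lapse clip: 43.928 Mbps × 300 s × 1.06 = 13969.1 Mb
music video: 27.928 Mbps × 124 s × 1.06 = 3670.9 Mb
Total: 91633.2 Mb = 11454.2 MB.
= 10.67 GiB.

10.67 GiB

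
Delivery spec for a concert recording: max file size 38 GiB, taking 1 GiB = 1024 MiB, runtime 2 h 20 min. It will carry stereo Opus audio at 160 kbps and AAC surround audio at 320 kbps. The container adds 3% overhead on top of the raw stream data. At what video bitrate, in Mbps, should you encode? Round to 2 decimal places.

Budget: 38 GiB = 326417.5 Mb.
Stream payload after overhead: 326417.5 / 1.03 = 316910.2 Mb.
2 h 20 min = 140 min = 8400 s
Total bitrate budget: 316910.2 Mb / 8400 s = 37.727 Mbps.
Audio total: 160 + 320 = 480 kbps = 0.480 Mbps.
Video: 37.727 − 0.480 = 37.247 Mbps.

37.25 Mbps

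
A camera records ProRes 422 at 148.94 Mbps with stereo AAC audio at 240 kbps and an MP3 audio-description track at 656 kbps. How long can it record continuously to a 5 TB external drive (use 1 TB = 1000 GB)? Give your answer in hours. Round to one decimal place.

74.2 hours

Audio total: 240 + 656 = 896 kbps = 0.896 Mbps.
Total bitrate: 148.94 + 0.896 = 149.836 Mbps.
Capacity: 5 TB = 40,000,000 Mb.
Recording time: 40,000,000 / 149.836 = 266,959 s ≈ 74.2 hours.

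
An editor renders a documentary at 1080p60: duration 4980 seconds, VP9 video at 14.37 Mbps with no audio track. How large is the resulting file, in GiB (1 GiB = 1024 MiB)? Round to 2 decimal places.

8.33 GiB

Total bitrate: 14.37 Mbps.
Stream data: 14.370 Mbps × 4980 s = 71562.6 Mb.
71,563 Mb = 8,945,325,000 bytes ÷ 1,073,741,824 = 8.331 GiB.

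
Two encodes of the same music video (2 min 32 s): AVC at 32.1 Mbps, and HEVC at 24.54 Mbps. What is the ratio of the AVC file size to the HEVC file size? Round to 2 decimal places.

1.31

2 min 32 s = 152 s
AVC: 32.100 Mbps × 152 s = 4879.2 Mb = 0.568 GiB.
HEVC: 24.540 Mbps × 152 s = 3730.1 Mb = 0.434 GiB.
Ratio: 0.568 / 0.434 = 1.308.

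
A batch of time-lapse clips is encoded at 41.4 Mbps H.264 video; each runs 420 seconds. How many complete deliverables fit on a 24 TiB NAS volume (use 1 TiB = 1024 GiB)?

Per item: 41.400 Mbps × 420 s = 17,388 Mb = 2,174 MB.
Capacity: 24 TiB = 211,106,233 Mb; 12140.92 items → 12140 complete.

12140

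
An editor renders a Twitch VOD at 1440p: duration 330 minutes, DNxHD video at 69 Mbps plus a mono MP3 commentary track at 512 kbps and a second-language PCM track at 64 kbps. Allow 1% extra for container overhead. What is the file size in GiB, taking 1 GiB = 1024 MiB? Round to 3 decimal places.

330 min = 19800 s
Audio total: 512 + 64 = 576 kbps = 0.576 Mbps.
Total bitrate: 69 + 0.576 = 69.576 Mbps.
Stream data: 69.576 Mbps × 19800 s = 1377604.8 Mb.
With 1% container overhead: ×1.01.
1,391,381 Mb = 173,922,606,000 bytes ÷ 1,073,741,824 = 162.0 GiB.

161.978 GiB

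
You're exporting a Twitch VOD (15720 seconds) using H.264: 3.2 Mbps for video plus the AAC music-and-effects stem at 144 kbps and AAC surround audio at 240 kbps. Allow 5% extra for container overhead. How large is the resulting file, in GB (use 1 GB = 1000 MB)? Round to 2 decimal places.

7.39 GB

Audio total: 144 + 240 = 384 kbps = 0.384 Mbps.
Total bitrate: 3.2 + 0.384 = 3.584 Mbps.
Stream data: 3.584 Mbps × 15720 s = 56340.5 Mb.
With 5% container overhead: ×1.05.
59,158 Mb ÷ 8 = 7,395 MB → 7.395 GB.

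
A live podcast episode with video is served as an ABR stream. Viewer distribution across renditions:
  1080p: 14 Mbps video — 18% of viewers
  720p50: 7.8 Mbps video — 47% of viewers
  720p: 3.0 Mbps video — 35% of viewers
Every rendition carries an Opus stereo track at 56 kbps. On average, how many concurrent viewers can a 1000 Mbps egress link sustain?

137

Audio: 56 kbps = 0.056 Mbps.
Average per-viewer bitrate: 0.18×14.056 + 0.47×7.856 + 0.35×3.056 = 7.292 Mbps.
1000 Mbps = 1,000 Mbps; 1,000 / 7.292 = 137.14 → 137.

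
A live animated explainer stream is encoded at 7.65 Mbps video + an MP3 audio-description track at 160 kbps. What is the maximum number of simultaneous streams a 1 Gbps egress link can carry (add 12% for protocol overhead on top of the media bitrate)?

114

Audio: 160 kbps = 0.160 Mbps.
Per-viewer media rate: 7.810 Mbps.
On the wire with 12% overhead: 8.747 Mbps.
1 Gbps = 1,000 Mbps; 1,000 / 8.747 = 114.32 → 114 viewers.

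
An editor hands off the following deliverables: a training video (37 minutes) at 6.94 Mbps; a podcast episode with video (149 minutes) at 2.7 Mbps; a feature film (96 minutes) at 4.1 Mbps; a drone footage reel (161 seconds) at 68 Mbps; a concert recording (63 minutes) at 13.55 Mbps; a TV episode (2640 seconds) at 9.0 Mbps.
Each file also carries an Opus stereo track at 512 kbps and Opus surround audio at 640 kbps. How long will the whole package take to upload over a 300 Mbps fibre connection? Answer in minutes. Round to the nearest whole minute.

Audio total: 512 + 640 = 1152 kbps = 1.152 Mbps.
training video: 8.092 Mbps × 2220 s = 17964.2 Mb
podcast episode with video: 3.852 Mbps × 8940 s = 34436.9 Mb
feature film: 5.252 Mbps × 5760 s = 30251.5 Mb
drone footage reel: 69.152 Mbps × 161 s = 11133.5 Mb
concert recording: 14.702 Mbps × 3780 s = 55573.6 Mb
TV episode: 10.152 Mbps × 2640 s = 26801.3 Mb
Total: 176161.0 Mb = 22020.1 MB.
At 300 Mbps: 176161.0 / 300 = 587 s ≈ 9.79 minutes.

10 minutes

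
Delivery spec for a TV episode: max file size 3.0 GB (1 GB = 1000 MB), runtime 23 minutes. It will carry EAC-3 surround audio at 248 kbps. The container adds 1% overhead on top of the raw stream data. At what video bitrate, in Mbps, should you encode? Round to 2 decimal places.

16.97 Mbps

Budget: 3.0 GB = 24000.0 Mb.
Stream payload after overhead: 24000.0 / 1.01 = 23762.4 Mb.
23 min = 1380 s
Total bitrate budget: 23762.4 Mb / 1380 s = 17.219 Mbps.
Audio: 248 kbps = 0.248 Mbps.
Video: 17.219 − 0.248 = 16.971 Mbps.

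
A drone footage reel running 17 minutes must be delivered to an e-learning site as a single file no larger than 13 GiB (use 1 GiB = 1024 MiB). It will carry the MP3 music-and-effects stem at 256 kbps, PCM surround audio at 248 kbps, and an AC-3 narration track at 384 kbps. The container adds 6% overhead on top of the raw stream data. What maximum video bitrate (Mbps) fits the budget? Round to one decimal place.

Budget: 13 GiB = 111669.1 Mb.
Stream payload after overhead: 111669.1 / 1.06 = 105348.3 Mb.
17 min = 1020 s
Total bitrate budget: 105348.3 Mb / 1020 s = 103.283 Mbps.
Audio total: 256 + 248 + 384 = 888 kbps = 0.888 Mbps.
Video: 103.283 − 0.888 = 102.395 Mbps.

102.4 Mbps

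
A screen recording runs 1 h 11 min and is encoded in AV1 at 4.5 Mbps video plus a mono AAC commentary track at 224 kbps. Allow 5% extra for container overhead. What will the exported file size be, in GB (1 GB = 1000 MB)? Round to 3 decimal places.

2.641 GB

1 h 11 min = 71 min = 4260 s
Audio: 224 kbps = 0.224 Mbps.
Total bitrate: 4.5 + 0.224 = 4.724 Mbps.
Stream data: 4.724 Mbps × 4260 s = 20124.2 Mb.
With 5% container overhead: ×1.05.
21,130 Mb ÷ 8 = 2,641 MB → 2.641 GB.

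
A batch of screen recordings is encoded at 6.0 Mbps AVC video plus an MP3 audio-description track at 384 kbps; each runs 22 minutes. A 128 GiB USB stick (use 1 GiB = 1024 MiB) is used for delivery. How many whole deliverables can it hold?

130

22 min = 1320 s
Audio: 384 kbps = 0.384 Mbps.
Total bitrate: 6.384 Mbps.
Per item: 6.384 Mbps × 1320 s = 8,427 Mb = 1,053 MB.
Capacity: 128 GiB = 1,099,512 Mb; 130.48 items → 130 complete.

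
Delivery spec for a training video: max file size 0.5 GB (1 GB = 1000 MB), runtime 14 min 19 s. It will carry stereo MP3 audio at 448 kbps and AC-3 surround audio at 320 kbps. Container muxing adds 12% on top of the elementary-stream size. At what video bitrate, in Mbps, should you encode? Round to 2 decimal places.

3.39 Mbps

Budget: 0.5 GB = 4000.0 Mb.
Stream payload after overhead: 4000.0 / 1.12 = 3571.4 Mb.
14 min 19 s = 859 s
Total bitrate budget: 3571.4 Mb / 859 s = 4.158 Mbps.
Audio total: 448 + 320 = 768 kbps = 0.768 Mbps.
Video: 4.158 − 0.768 = 3.390 Mbps.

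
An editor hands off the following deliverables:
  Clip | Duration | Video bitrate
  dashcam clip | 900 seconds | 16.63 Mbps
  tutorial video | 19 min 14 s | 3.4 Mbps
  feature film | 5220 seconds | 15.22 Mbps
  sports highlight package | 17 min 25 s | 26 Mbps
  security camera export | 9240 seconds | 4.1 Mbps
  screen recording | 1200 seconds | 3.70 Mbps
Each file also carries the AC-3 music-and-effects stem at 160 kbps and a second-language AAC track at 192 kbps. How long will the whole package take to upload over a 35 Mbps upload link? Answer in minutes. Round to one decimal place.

83.1 minutes

Audio total: 160 + 192 = 352 kbps = 0.352 Mbps.
dashcam clip: 16.982 Mbps × 900 s = 15283.8 Mb
tutorial video: 3.752 Mbps × 1154 s = 4329.8 Mb
feature film: 15.572 Mbps × 5220 s = 81285.8 Mb
sports highlight package: 26.352 Mbps × 1045 s = 27537.8 Mb
security camera export: 4.452 Mbps × 9240 s = 41136.5 Mb
screen recording: 4.052 Mbps × 1200 s = 4862.4 Mb
Total: 174436.2 Mb = 21804.5 MB.
At 35 Mbps: 174436.2 / 35 = 4984 s ≈ 83.1 minutes.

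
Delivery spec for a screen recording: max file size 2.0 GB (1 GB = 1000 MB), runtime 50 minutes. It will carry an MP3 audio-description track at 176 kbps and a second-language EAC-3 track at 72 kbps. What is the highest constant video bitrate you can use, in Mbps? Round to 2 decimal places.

Budget: 2.0 GB = 16000.0 Mb.
50 min = 3000 s
Total bitrate budget: 16000.0 Mb / 3000 s = 5.333 Mbps.
Audio total: 176 + 72 = 248 kbps = 0.248 Mbps.
Video: 5.333 − 0.248 = 5.085 Mbps.

5.09 Mbps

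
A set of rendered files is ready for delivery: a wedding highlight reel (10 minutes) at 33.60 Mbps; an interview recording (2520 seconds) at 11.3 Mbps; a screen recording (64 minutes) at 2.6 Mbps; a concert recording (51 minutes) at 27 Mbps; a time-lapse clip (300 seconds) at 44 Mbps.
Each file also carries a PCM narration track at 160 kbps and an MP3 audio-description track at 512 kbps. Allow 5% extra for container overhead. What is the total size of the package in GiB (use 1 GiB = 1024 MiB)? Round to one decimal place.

19.7 GiB

Audio total: 160 + 512 = 672 kbps = 0.672 Mbps.
wedding highlight reel: 34.272 Mbps × 600 s × 1.05 = 21591.4 Mb
interview recording: 11.972 Mbps × 2520 s × 1.05 = 31677.9 Mb
screen recording: 3.272 Mbps × 3840 s × 1.05 = 13192.7 Mb
concert recording: 27.672 Mbps × 3060 s × 1.05 = 88910.1 Mb
time-lapse clip: 44.672 Mbps × 300 s × 1.05 = 14071.7 Mb
Total: 169443.8 Mb = 21180.5 MB.
= 19.73 GiB.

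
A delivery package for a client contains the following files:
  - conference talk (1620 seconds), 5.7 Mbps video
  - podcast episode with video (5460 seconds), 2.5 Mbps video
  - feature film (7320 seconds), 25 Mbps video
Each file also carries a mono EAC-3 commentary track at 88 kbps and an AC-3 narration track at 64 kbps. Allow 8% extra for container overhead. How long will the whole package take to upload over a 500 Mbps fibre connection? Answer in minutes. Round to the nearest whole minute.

Audio total: 88 + 64 = 152 kbps = 0.152 Mbps.
conference talk: 5.852 Mbps × 1620 s × 1.08 = 10238.7 Mb
podcast episode with video: 2.652 Mbps × 5460 s × 1.08 = 15638.3 Mb
feature film: 25.152 Mbps × 7320 s × 1.08 = 198841.7 Mb
Total: 224718.6 Mb = 28089.8 MB.
At 500 Mbps: 224718.6 / 500 = 449 s ≈ 7.49 minutes.

7 minutes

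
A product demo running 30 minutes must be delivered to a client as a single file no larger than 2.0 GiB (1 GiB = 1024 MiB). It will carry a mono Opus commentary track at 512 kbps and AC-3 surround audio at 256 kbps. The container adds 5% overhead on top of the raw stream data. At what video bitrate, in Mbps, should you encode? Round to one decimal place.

Budget: 2.0 GiB = 17179.9 Mb.
Stream payload after overhead: 17179.9 / 1.05 = 16361.8 Mb.
30 min = 1800 s
Total bitrate budget: 16361.8 Mb / 1800 s = 9.090 Mbps.
Audio total: 512 + 256 = 768 kbps = 0.768 Mbps.
Video: 9.090 − 0.768 = 8.322 Mbps.

8.3 Mbps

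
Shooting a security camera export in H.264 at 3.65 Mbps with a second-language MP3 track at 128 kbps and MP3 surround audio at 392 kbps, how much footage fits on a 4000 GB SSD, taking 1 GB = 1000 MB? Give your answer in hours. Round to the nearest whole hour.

2132 hours

Audio total: 128 + 392 = 520 kbps = 0.520 Mbps.
Total bitrate: 3.65 + 0.520 = 4.170 Mbps.
Capacity: 4000 GB = 32,000,000 Mb.
Recording time: 32,000,000 / 4.170 = 7,673,861 s ≈ 2,132 hours.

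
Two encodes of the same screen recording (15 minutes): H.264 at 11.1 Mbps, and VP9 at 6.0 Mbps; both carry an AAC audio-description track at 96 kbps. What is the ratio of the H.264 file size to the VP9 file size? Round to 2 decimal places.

1.84

15 min = 900 s
Audio: 96 kbps = 0.096 Mbps.
H.264: 11.196 Mbps × 900 s = 10076.4 Mb = 1.260 GB.
VP9: 6.096 Mbps × 900 s = 5486.4 Mb = 0.686 GB.
Ratio: 1.260 / 0.686 = 1.837.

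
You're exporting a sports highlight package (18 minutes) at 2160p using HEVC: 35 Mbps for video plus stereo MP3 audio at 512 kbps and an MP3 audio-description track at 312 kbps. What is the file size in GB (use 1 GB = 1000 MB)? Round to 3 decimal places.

4.836 GB

18 min = 1080 s
Audio total: 512 + 312 = 824 kbps = 0.824 Mbps.
Total bitrate: 35 + 0.824 = 35.824 Mbps.
Stream data: 35.824 Mbps × 1080 s = 38689.9 Mb.
38,690 Mb ÷ 8 = 4,836 MB → 4.836 GB.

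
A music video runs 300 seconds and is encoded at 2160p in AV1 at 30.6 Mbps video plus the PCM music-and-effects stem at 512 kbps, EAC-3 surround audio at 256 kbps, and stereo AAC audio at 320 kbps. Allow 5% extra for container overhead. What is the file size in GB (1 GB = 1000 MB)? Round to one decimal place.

1.2 GB

Audio total: 512 + 256 + 320 = 1088 kbps = 1.088 Mbps.
Total bitrate: 30.6 + 1.088 = 31.688 Mbps.
Stream data: 31.688 Mbps × 300 s = 9506.4 Mb.
With 5% container overhead: ×1.05.
9,982 Mb ÷ 8 = 1,248 MB → 1.248 GB.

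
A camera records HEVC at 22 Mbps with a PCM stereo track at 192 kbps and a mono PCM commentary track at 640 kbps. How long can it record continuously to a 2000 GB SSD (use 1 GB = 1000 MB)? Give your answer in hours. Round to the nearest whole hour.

Audio total: 192 + 640 = 832 kbps = 0.832 Mbps.
Total bitrate: 22 + 0.832 = 22.832 Mbps.
Capacity: 2000 GB = 16,000,000 Mb.
Recording time: 16,000,000 / 22.832 = 700,771 s ≈ 195 hours.

195 hours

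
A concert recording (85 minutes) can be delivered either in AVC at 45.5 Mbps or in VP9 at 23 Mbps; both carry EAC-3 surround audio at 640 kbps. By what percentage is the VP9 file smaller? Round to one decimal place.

85 min = 5100 s
Audio: 640 kbps = 0.640 Mbps.
AVC: 46.140 Mbps × 5100 s = 235314.0 Mb = 29.414 GB.
VP9: 23.640 Mbps × 5100 s = 120564.0 Mb = 15.070 GB.
Reduction: (1 − 15.070/29.414) × 100 = 48.76%.

48.8%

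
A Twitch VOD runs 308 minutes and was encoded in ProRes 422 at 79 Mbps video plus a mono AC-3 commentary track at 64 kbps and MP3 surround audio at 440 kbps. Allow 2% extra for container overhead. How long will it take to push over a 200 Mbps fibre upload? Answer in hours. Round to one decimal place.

308 min = 18480 s
Audio total: 64 + 440 = 504 kbps = 0.504 Mbps.
Total bitrate: 79.504 Mbps.
File: 79.504 Mbps × 18480 s = 1469233.9 Mb.
With 2% container overhead: ×1.02. → 1498618.6 Mb.
At 200 Mbps: 1498618.6 / 200 = 7493.1 s ≈ 2.08 hours.

2.1 hours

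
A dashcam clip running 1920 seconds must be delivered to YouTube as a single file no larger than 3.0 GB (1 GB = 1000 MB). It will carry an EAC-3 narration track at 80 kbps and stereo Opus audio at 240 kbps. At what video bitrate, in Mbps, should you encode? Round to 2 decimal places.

12.18 Mbps

Budget: 3.0 GB = 24000.0 Mb.
Total bitrate budget: 24000.0 Mb / 1920 s = 12.500 Mbps.
Audio total: 80 + 240 = 320 kbps = 0.320 Mbps.
Video: 12.500 − 0.320 = 12.180 Mbps.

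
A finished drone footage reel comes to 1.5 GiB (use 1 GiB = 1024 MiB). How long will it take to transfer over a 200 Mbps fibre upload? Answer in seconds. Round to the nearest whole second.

64 seconds

File: 1.5 GiB = 12884.9 Mb.
At 200 Mbps: 12884.9 / 200 = 64.4 s ≈ 64.4 seconds.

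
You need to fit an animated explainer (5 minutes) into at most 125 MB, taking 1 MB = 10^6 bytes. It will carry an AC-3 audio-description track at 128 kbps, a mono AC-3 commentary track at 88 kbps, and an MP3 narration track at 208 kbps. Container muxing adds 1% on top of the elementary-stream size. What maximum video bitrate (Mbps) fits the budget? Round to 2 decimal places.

Budget: 125 MB = 1000.0 Mb.
Stream payload after overhead: 1000.0 / 1.01 = 990.1 Mb.
5 min = 300 s
Total bitrate budget: 990.1 Mb / 300 s = 3.300 Mbps.
Audio total: 128 + 88 + 208 = 424 kbps = 0.424 Mbps.
Video: 3.300 − 0.424 = 2.876 Mbps.

2.88 Mbps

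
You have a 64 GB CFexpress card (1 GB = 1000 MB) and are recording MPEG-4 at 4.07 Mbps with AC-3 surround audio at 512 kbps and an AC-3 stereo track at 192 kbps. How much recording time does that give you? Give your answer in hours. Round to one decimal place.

29.8 hours

Audio total: 512 + 192 = 704 kbps = 0.704 Mbps.
Total bitrate: 4.07 + 0.704 = 4.774 Mbps.
Capacity: 64 GB = 512,000 Mb.
Recording time: 512,000 / 4.774 = 107,248 s ≈ 29.8 hours.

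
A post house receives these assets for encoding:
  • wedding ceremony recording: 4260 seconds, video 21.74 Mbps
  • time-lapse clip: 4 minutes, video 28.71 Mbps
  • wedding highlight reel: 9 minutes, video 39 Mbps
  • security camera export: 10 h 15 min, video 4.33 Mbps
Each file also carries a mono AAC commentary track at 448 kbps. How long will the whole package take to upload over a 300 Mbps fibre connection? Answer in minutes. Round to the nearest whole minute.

Audio: 448 kbps = 0.448 Mbps.
wedding ceremony recording: 22.188 Mbps × 4260 s = 94520.9 Mb
time-lapse clip: 29.158 Mbps × 240 s = 6997.9 Mb
wedding highlight reel: 39.448 Mbps × 540 s = 21301.9 Mb
security camera export: 4.778 Mbps × 36900 s = 176308.2 Mb
Total: 299128.9 Mb = 37391.1 MB.
At 300 Mbps: 299128.9 / 300 = 997 s ≈ 16.6 minutes.

17 minutes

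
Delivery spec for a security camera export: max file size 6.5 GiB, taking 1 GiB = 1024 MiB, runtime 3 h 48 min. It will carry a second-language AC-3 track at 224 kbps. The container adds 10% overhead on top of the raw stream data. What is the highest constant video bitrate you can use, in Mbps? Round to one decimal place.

Budget: 6.5 GiB = 55834.6 Mb.
Stream payload after overhead: 55834.6 / 1.10 = 50758.7 Mb.
3 h 48 min = 228 min = 13680 s
Total bitrate budget: 50758.7 Mb / 13680 s = 3.710 Mbps.
Audio: 224 kbps = 0.224 Mbps.
Video: 3.710 − 0.224 = 3.486 Mbps.

3.5 Mbps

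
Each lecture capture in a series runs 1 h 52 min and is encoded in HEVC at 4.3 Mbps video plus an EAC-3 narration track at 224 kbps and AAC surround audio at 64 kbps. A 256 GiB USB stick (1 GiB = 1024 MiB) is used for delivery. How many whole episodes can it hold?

71

1 h 52 min = 112 min = 6720 s
Audio total: 224 + 64 = 288 kbps = 0.288 Mbps.
Total bitrate: 4.588 Mbps.
Per item: 4.588 Mbps × 6720 s = 30,831 Mb = 3,854 MB.
Capacity: 256 GiB = 2,199,023 Mb; 71.32 items → 71 complete.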